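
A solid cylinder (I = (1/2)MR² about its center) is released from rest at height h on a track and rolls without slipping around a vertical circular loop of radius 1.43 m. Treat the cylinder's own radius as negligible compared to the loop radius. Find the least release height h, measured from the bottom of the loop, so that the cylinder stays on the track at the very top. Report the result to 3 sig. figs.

h_min ≈ 3.93 m

The moment of inertia is (1/2)MR², giving k ≡ I/(MR²) = 0.5.
At the top, contact is just lost when gravity alone supplies the centripetal force: Mg = Mv_top²/r, i.e. v_top² = gr.
With ω = v/R, the kinetic energy at speed v is ½(1+k)Mv² = (3/4)Mv².
Energy conservation from release (height h) to the top (height 2r): Mgh = Mg(2r) + (3/4)M·gr.
Thus h_min = 2r + (1+k)r/2 = r(2 + 1.5/2) = 1.43 × 2.75 ≈ 3.93 m.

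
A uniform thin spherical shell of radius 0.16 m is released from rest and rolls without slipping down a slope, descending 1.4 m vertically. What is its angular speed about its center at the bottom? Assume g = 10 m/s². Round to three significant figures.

For this body I = (2/3)MR², i.e. k = I/(MR²) = 2/3.
Pure rolling means v = ωR; then KE = ½Mv² + ½I(v/R)² = ½(1+k)Mv² = (5/6)Mv².
Energy conservation Mgh = ½(1+k)Mv² gives v = √(2gh/(1+k)) = √(2 × 10 × 1.4 / 1.667) = 4.099 m/s.
Then ω = v/R = 4.099 / 0.16 ≈ 25.6 rad/s.

ω ≈ 25.6 rad/s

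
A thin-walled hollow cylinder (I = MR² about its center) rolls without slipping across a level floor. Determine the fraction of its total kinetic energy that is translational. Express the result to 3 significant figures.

fraction ≈ 0.500

Here I = MR², so the shape factor k = I/(MR²) = 1.
With ω = v/R, KE_trans = ½Mv² and KE_rot = ½Iω² = ½kMv², so KE_total = ½(1+k)Mv².
The translational fraction is therefore 1/(1+k) = 1/2 ≈ 0.500.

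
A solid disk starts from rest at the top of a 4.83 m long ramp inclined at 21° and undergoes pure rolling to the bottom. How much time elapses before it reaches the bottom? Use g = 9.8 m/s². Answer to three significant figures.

t ≈ 2.03 s

With I = (1/2)MR², the ratio k = I/(MR²) is 0.5.
Newton's second law down the slope: Mg sinθ − f = Ma. The torque equation fR = Iα (with α = a/R) gives f = kMa.
Hence a = g sinθ/(1+k) = 9.8×sin21°/1.5 = 2.341 m/s².
With constant a from rest, t = √(2L/a) = √(2·4.83/2.341) ≈ 2.03 s.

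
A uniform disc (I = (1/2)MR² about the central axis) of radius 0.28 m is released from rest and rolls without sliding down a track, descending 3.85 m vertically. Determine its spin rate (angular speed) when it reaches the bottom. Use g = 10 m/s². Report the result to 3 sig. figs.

ω ≈ 25.6 rad/s

Here I = (1/2)MR², so the shape factor k = I/(MR²) = 0.5.
Pure rolling means v = ωR; then KE = ½Mv² + ½I(v/R)² = ½(1+k)Mv² = (3/4)Mv².
Energy conservation Mgh = ½(1+k)Mv² gives v = √(2gh/(1+k)) = √(2 × 10 × 3.85 / 1.5) = 7.165 m/s.
The angular speed follows from ω = v/R = 7.165/0.28 ≈ 25.6 rad/s.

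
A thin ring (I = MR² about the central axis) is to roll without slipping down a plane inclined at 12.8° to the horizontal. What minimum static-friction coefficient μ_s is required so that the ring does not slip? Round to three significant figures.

μ_min ≈ 0.114

For this body I = MR², i.e. k = I/(MR²) = 1.
Translational: Mg sinθ − f = Ma. Rotational about the CM: fR = Iα = kMRa, so f = kMa.
These give a = g sinθ/(1+k) and the required friction f = kMg sinθ/(1+k).
With N = Mg cosθ, the no-slip condition f ≤ μN gives μ_min = f/N = k tanθ/(1+k).
μ_min = 1 × tan12.8° / 2 ≈ 0.114.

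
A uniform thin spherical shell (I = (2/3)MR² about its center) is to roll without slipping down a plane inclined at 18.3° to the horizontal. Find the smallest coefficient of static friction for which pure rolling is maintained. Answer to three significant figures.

Here I = (2/3)MR², so the shape factor k = I/(MR²) = 2/3.
Along the incline Mg sinθ − f = Ma, and torque about the center fR = Iα = kMR²(a/R) gives f = kMa.
These give a = g sinθ/(1+k) and the required friction f = kMg sinθ/(1+k).
The normal force is N = Mg cosθ, so μ_min = f/N = k tanθ/(1+k).
μ_min = (2/3) × tan18.3° / 1.667 ≈ 0.132.

μ_min ≈ 0.132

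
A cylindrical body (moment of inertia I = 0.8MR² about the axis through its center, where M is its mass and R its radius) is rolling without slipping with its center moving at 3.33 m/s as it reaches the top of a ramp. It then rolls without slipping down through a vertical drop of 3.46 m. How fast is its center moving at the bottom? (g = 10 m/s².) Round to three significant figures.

v ≈ 7.04 m/s

For this body I = 0.8MR², i.e. k = I/(MR²) = 0.8.
Pure rolling means v = ωR; then KE = ½Mv² + ½I(v/R)² = ½(1+k)Mv² = (9/10)Mv².
Conserving energy between top and bottom: (9/10)Mv² = (9/10)Mv₀² + Mgh, hence v² = v₀² + 2gh/(1+k).
v = √(3.33² + 2×10×3.46/1.8) = √49.53 ≈ 7.04 m/s.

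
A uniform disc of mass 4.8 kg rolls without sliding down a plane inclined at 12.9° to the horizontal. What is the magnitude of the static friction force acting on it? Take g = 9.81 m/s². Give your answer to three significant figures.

The moment of inertia is (1/2)MR², giving k ≡ I/(MR²) = 0.5.
Newton's second law down the slope: Mg sinθ − f = Ma. The torque equation fR = Iα (with α = a/R) gives f = kMa.
Combining, a = g sinθ/(1+k) and f = kMa = kMg sinθ/(1+k).
f = 0.5 × 4.8 × 9.81 × sin12.9° / 1.5 ≈ 3.50 N.

f ≈ 3.50 N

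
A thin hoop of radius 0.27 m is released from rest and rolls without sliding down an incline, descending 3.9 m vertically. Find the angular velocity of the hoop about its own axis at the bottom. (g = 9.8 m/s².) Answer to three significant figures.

ω ≈ 22.9 rad/s

For this body I = MR², i.e. k = I/(MR²) = 1.
Pure rolling means v = ωR; then KE = ½Mv² + ½I(v/R)² = ½(1+k)Mv² = Mv².
Energy conservation Mgh = ½(1+k)Mv² gives v = √(2gh/(1+k)) = √(2 × 9.8 × 3.9 / 2) = 6.182 m/s.
Then ω = v/R = 6.182 / 0.27 ≈ 22.9 rad/s.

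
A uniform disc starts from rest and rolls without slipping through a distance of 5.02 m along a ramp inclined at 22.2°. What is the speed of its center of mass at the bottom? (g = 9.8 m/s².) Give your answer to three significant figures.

v ≈ 4.98 m/s

The moment of inertia is (1/2)MR², giving k ≡ I/(MR²) = 0.5.
Rolling without slipping gives ω = v/R, so the total kinetic energy is ½Mv² + ½Iω² = ½(1+k)Mv² = (3/4)Mv².
The vertical drop is h = L sinθ = 5.02 × sin22.2° = 1.897 m.
Setting Mgh = (3/4)Mv² gives v = √(2gh/(1+k)) = √(2·9.8·1.897/1.5) ≈ 4.98 m/s.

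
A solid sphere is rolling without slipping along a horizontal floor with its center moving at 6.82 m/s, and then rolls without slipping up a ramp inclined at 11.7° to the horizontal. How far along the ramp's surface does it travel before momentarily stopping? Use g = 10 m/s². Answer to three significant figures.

Here I = (2/5)MR², so the shape factor k = I/(MR²) = 0.4.
Rolling without slipping gives ω = v/R, so the total kinetic energy is ½Mv² + ½Iω² = ½(1+k)Mv² = (7/10)Mv².
Setting this equal to Mgh gives the vertical rise h = (1+k)v₀²/(2g) = 1.4×6.82²/(2×10) = 3.256 m.
Along the incline, d = h/sinθ = 3.256/sin11.7° ≈ 16.1 m.

d ≈ 16.1 m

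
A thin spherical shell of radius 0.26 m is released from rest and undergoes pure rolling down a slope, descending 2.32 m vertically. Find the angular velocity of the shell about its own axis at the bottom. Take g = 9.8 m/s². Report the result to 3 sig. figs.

For this body I = (2/3)MR², i.e. k = I/(MR²) = 2/3.
Rolling without slipping gives ω = v/R, so the total kinetic energy is ½Mv² + ½Iω² = ½(1+k)Mv² = (5/6)Mv².
Energy conservation Mgh = ½(1+k)Mv² gives v = √(2gh/(1+k)) = √(2 × 9.8 × 2.32 / 1.667) = 5.223 m/s.
Then ω = v/R = 5.223 / 0.26 ≈ 20.1 rad/s.

ω ≈ 20.1 rad/s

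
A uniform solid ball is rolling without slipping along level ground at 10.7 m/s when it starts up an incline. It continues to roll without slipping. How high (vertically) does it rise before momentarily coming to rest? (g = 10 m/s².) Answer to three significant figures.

The moment of inertia is (2/5)MR², giving k ≡ I/(MR²) = 0.4.
Rolling without slipping gives ω = v/R, so the total kinetic energy is ½Mv² + ½Iω² = ½(1+k)Mv² = (7/10)Mv².
At the top the kinetic energy is zero, so (7/10)Mv₀² = Mgh.
Thus h = (1+k)v₀²/(2g) = 1.4 × 10.7² / (2 × 10) ≈ 8.01 m.

h ≈ 8.01 m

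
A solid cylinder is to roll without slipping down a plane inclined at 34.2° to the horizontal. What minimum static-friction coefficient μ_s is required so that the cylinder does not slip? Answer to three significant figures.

μ_min ≈ 0.227

Here I = (1/2)MR², so the shape factor k = I/(MR²) = 0.5.
Newton's second law down the slope: Mg sinθ − f = Ma. The torque equation fR = Iα (with α = a/R) gives f = kMa.
These give a = g sinθ/(1+k) and the required friction f = kMg sinθ/(1+k).
With N = Mg cosθ, the no-slip condition f ≤ μN gives μ_min = f/N = k tanθ/(1+k).
μ_min = 0.5 × tan34.2° / 1.5 ≈ 0.227.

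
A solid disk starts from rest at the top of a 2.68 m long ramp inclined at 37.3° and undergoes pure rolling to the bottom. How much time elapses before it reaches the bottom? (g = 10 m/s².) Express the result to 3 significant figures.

t ≈ 1.15 s

With I = (1/2)MR², the ratio k = I/(MR²) is 0.5.
Along the incline Mg sinθ − f = Ma, and torque about the center fR = Iα = kMR²(a/R) gives f = kMa.
Hence a = g sinθ/(1+k) = 10×sin37.3°/1.5 = 4.04 m/s².
With constant a from rest, t = √(2L/a) = √(2·2.68/4.04) ≈ 1.15 s.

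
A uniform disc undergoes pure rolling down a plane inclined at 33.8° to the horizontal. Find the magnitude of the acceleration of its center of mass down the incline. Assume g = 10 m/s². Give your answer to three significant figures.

With I = (1/2)MR², the ratio k = I/(MR²) is 0.5.
Translational: Mg sinθ − f = Ma. Rotational about the CM: fR = Iα = kMRa, so f = kMa.
Eliminating f: Mg sinθ = (1+k)Ma, so a = g sinθ/(1+k) = 10 × sin33.8° / 1.5 ≈ 3.71 m/s².

a ≈ 3.71 m/s²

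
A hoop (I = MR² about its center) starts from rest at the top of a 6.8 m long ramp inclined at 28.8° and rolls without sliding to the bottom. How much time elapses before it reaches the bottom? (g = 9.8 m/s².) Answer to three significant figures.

t ≈ 2.40 s

The moment of inertia is MR², giving k ≡ I/(MR²) = 1.
Newton's second law down the slope: Mg sinθ − f = Ma. The torque equation fR = Iα (with α = a/R) gives f = kMa.
Hence a = g sinθ/(1+k) = 9.8×sin28.8°/2 = 2.361 m/s².
With constant a from rest, t = √(2L/a) = √(2·6.8/2.361) ≈ 2.40 s.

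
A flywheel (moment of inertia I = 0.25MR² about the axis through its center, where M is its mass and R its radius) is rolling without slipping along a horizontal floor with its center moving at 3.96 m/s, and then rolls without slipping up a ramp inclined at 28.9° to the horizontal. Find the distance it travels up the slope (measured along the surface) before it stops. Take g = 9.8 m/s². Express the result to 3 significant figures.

d ≈ 2.07 m

Here I = 0.25MR², so the shape factor k = I/(MR²) = 0.25.
The rolling condition ω = v/R makes the rotational term ½I(v/R)² = ½kMv², so KE_total = ½(1+k)Mv² = (5/8)Mv².
Setting this equal to Mgh gives the vertical rise h = (1+k)v₀²/(2g) = 1.25×3.96²/(2×9.8) = 1 m.
The distance along the slope is d = h/sinθ = 1/sin28.9° ≈ 2.07 m.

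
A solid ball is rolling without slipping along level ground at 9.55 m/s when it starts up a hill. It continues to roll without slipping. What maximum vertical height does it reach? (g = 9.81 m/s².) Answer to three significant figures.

h ≈ 6.51 m

Here I = (2/5)MR², so the shape factor k = I/(MR²) = 0.4.
The rolling condition ω = v/R makes the rotational term ½I(v/R)² = ½kMv², so KE_total = ½(1+k)Mv² = (7/10)Mv².
All of this converts to potential energy at the highest point: (7/10)Mv₀² = Mgh.
Thus h = (1+k)v₀²/(2g) = 1.4 × 9.55² / (2 × 9.81) ≈ 6.51 m.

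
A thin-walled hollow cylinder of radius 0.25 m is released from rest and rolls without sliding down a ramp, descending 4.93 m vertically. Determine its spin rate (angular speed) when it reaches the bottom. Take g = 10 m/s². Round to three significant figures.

ω ≈ 28.1 rad/s

For this body I = MR², i.e. k = I/(MR²) = 1.
Since it rolls without slipping, ω = v/R and KE = ½Mv² + ½Iω² = ½(1+k)Mv² = Mv².
Energy conservation Mgh = ½(1+k)Mv² gives v = √(2gh/(1+k)) = √(2 × 10 × 4.93 / 2) = 7.021 m/s.
The angular speed follows from ω = v/R = 7.021/0.25 ≈ 28.1 rad/s.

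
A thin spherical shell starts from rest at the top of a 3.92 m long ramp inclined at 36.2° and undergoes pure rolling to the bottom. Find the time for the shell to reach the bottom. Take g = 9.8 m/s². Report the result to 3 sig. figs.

t ≈ 1.50 s

The moment of inertia is (2/3)MR², giving k ≡ I/(MR²) = 2/3.
Translational: Mg sinθ − f = Ma. Rotational about the CM: fR = Iα = kMRa, so f = kMa.
Hence a = g sinθ/(1+k) = 9.8×sin36.2°/1.667 = 3.473 m/s².
With constant a from rest, t = √(2L/a) = √(2·3.92/3.473) ≈ 1.50 s.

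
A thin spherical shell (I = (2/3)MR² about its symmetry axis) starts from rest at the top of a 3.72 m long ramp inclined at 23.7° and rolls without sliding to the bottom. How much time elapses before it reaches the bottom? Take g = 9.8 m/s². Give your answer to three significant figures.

t ≈ 1.77 s

For this body I = (2/3)MR², i.e. k = I/(MR²) = 2/3.
Translational: Mg sinθ − f = Ma. Rotational about the CM: fR = Iα = kMRa, so f = kMa.
Hence a = g sinθ/(1+k) = 9.8×sin23.7°/1.667 = 2.363 m/s².
With constant a from rest, t = √(2L/a) = √(2·3.72/2.363) ≈ 1.77 s.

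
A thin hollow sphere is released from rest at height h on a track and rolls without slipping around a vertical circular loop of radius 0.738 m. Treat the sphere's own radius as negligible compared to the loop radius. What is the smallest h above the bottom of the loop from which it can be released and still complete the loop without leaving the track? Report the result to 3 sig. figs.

For this body I = (2/3)MR², i.e. k = I/(MR²) = 2/3.
At the top of the loop, the minimum-contact condition is Mg = Mv_top²/r, so v_top² = gr.
With ω = v/R, the kinetic energy at speed v is ½(1+k)Mv² = (5/6)Mv².
Energy conservation from release (height h) to the top (height 2r): Mgh = Mg(2r) + (5/6)M·gr.
Thus h_min = 2r + (1+k)r/2 = r(2 + 1.667/2) = 0.738 × 2.833 ≈ 2.09 m.

h_min ≈ 2.09 m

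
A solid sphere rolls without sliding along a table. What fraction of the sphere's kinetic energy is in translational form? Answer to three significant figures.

For this body I = (2/5)MR², i.e. k = I/(MR²) = 0.4.
With ω = v/R, KE_trans = ½Mv² and KE_rot = ½Iω² = ½kMv², so KE_total = ½(1+k)Mv².
The translational fraction is therefore 1/(1+k) = 1/1.4 ≈ 0.714.

fraction ≈ 0.714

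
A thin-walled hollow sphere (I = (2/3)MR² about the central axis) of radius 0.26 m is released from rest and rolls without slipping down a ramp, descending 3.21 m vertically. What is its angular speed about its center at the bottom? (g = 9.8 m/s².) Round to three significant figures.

ω ≈ 23.6 rad/s

With I = (2/3)MR², the ratio k = I/(MR²) is 2/3.
The rolling condition ω = v/R makes the rotational term ½I(v/R)² = ½kMv², so KE_total = ½(1+k)Mv² = (5/6)Mv².
Energy conservation Mgh = ½(1+k)Mv² gives v = √(2gh/(1+k)) = √(2 × 9.8 × 3.21 / 1.667) = 6.144 m/s.
The angular speed follows from ω = v/R = 6.144/0.26 ≈ 23.6 rad/s.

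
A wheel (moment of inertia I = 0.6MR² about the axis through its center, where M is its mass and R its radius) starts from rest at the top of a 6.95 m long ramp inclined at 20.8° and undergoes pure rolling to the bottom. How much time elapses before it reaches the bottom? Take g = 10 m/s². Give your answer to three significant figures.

For this body I = 0.6MR², i.e. k = I/(MR²) = 0.6.
Along the incline Mg sinθ − f = Ma, and torque about the center fR = Iα = kMR²(a/R) gives f = kMa.
Hence a = g sinθ/(1+k) = 10×sin20.8°/1.6 = 2.219 m/s².
With constant a from rest, t = √(2L/a) = √(2·6.95/2.219) ≈ 2.50 s.

t ≈ 2.50 s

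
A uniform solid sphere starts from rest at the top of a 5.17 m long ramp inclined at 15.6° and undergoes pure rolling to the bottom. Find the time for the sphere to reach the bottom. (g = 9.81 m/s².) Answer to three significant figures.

The moment of inertia is (2/5)MR², giving k ≡ I/(MR²) = 0.4.
Along the incline Mg sinθ − f = Ma, and torque about the center fR = Iα = kMR²(a/R) gives f = kMa.
Hence a = g sinθ/(1+k) = 9.81×sin15.6°/1.4 = 1.884 m/s².
Starting from rest, L = ½at², so t = √(2L/a) = √(2×5.17/1.884) ≈ 2.34 s.

t ≈ 2.34 s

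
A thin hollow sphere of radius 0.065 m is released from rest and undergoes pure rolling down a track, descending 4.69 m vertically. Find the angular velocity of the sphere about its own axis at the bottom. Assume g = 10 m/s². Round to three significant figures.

ω ≈ 115 rad/s

For this body I = (2/3)MR², i.e. k = I/(MR²) = 2/3.
Rolling without slipping gives ω = v/R, so the total kinetic energy is ½Mv² + ½Iω² = ½(1+k)Mv² = (5/6)Mv².
Energy conservation Mgh = ½(1+k)Mv² gives v = √(2gh/(1+k)) = √(2 × 10 × 4.69 / 1.667) = 7.502 m/s.
The angular speed follows from ω = v/R = 7.502/0.065 ≈ 115 rad/s.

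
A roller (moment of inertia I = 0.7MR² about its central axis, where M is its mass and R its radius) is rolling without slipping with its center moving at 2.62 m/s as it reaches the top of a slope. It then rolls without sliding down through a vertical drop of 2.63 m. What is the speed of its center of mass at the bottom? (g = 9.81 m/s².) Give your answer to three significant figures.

The moment of inertia is 0.7MR², giving k ≡ I/(MR²) = 0.7.
Pure rolling means v = ωR; then KE = ½Mv² + ½I(v/R)² = ½(1+k)Mv² = (17/20)Mv².
Energy conservation: (17/20)Mv₀² + Mgh = (17/20)Mv², so v² = v₀² + 2gh/(1+k).
v = √(2.62² + 2×9.81×2.63/1.7) = √37.22 ≈ 6.10 m/s.

v ≈ 6.10 m/s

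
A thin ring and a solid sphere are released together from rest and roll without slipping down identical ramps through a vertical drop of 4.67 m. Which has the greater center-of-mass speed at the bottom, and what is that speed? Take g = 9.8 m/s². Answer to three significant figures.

For rolling without slipping, Mgh = ½(1+k)Mv² where k = I/(MR²), so v = √(2gh/(1+k)).
Thin ring: k = 1, giving v = √(2×9.8×4.67/2) = 6.765 m/s.
Solid sphere: k = 0.4, giving v = √(2×9.8×4.67/1.4) = 8.086 m/s.
The smaller k wins: the solid sphere, at ≈ 8.09 m/s.

the solid sphere, at v ≈ 8.09 m/s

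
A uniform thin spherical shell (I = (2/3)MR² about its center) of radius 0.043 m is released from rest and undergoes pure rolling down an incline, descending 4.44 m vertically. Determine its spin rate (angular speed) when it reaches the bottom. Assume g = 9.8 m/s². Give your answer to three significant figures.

With I = (2/3)MR², the ratio k = I/(MR²) is 2/3.
Since it rolls without slipping, ω = v/R and KE = ½Mv² + ½Iω² = ½(1+k)Mv² = (5/6)Mv².
Energy conservation Mgh = ½(1+k)Mv² gives v = √(2gh/(1+k)) = √(2 × 9.8 × 4.44 / 1.667) = 7.226 m/s.
Then ω = v/R = 7.226 / 0.043 ≈ 168 rad/s.

ω ≈ 168 rad/s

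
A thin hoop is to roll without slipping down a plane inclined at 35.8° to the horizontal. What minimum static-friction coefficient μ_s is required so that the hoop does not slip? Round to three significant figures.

μ_min ≈ 0.361

With I = MR², the ratio k = I/(MR²) is 1.
Along the incline Mg sinθ − f = Ma, and torque about the center fR = Iα = kMR²(a/R) gives f = kMa.
These give a = g sinθ/(1+k) and the required friction f = kMg sinθ/(1+k).
The normal force is N = Mg cosθ, so μ_min = f/N = k tanθ/(1+k).
μ_min = 1 × tan35.8° / 2 ≈ 0.361.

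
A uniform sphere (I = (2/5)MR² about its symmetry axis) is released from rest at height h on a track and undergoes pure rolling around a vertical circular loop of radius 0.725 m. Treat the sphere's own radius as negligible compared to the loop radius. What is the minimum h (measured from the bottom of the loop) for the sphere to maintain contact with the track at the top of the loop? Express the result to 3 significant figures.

h_min ≈ 1.96 m

The moment of inertia is (2/5)MR², giving k ≡ I/(MR²) = 0.4.
At the top, contact is just lost when gravity alone supplies the centripetal force: Mg = Mv_top²/r, i.e. v_top² = gr.
With ω = v/R, the kinetic energy at speed v is ½(1+k)Mv² = (7/10)Mv².
Energy conservation from release (height h) to the top (height 2r): Mgh = Mg(2r) + (7/10)M·gr.
Thus h_min = 2r + (1+k)r/2 = r(2 + 1.4/2) = 0.725 × 2.7 ≈ 1.96 m.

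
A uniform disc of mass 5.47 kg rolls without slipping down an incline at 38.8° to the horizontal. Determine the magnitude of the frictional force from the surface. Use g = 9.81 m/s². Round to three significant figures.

f ≈ 11.2 N

Here I = (1/2)MR², so the shape factor k = I/(MR²) = 0.5.
Newton's second law down the slope: Mg sinθ − f = Ma. The torque equation fR = Iα (with α = a/R) gives f = kMa.
Combining, a = g sinθ/(1+k) and f = kMa = kMg sinθ/(1+k).
f = 0.5 × 5.47 × 9.81 × sin38.8° / 1.5 ≈ 11.2 N.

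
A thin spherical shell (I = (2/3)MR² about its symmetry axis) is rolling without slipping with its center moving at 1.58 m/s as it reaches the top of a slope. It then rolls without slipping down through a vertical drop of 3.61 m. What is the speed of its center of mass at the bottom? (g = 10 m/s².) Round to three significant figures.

Here I = (2/3)MR², so the shape factor k = I/(MR²) = 2/3.
Pure rolling means v = ωR; then KE = ½Mv² + ½I(v/R)² = ½(1+k)Mv² = (5/6)Mv².
Conserving energy between top and bottom: (5/6)Mv² = (5/6)Mv₀² + Mgh, hence v² = v₀² + 2gh/(1+k).
v = √(1.58² + 2×10×3.61/1.667) = √45.82 ≈ 6.77 m/s.

v ≈ 6.77 m/s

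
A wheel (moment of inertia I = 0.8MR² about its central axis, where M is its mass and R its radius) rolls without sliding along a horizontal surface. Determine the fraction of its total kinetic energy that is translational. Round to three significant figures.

For this body I = 0.8MR², i.e. k = I/(MR²) = 0.8.
With ω = v/R, KE_trans = ½Mv² and KE_rot = ½Iω² = ½kMv², so KE_total = ½(1+k)Mv².
The translational fraction is therefore 1/(1+k) = 1/1.8 ≈ 0.556.

fraction ≈ 0.556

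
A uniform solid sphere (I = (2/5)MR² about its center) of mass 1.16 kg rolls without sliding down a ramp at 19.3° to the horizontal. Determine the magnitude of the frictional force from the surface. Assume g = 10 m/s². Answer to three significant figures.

The moment of inertia is (2/5)MR², giving k ≡ I/(MR²) = 0.4.
Translational: Mg sinθ − f = Ma. Rotational about the CM: fR = Iα = kMRa, so f = kMa.
Combining, a = g sinθ/(1+k) and f = kMa = kMg sinθ/(1+k).
f = 0.4 × 1.16 × 10 × sin19.3° / 1.4 ≈ 1.10 N.

f ≈ 1.10 N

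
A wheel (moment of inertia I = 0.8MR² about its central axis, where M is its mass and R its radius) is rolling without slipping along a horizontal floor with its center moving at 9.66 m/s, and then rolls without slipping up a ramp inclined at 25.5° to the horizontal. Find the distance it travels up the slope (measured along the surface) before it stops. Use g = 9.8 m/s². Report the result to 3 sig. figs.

d ≈ 19.9 m

For this body I = 0.8MR², i.e. k = I/(MR²) = 0.8.
Since it rolls without slipping, ω = v/R and KE = ½Mv² + ½Iω² = ½(1+k)Mv² = (9/10)Mv².
Setting this equal to Mgh gives the vertical rise h = (1+k)v₀²/(2g) = 1.8×9.66²/(2×9.8) = 8.57 m.
The distance along the slope is d = h/sinθ = 8.57/sin25.5° ≈ 19.9 m.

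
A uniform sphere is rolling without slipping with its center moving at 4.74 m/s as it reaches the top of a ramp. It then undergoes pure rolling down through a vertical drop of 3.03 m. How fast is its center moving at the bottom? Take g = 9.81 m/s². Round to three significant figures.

The moment of inertia is (2/5)MR², giving k ≡ I/(MR²) = 0.4.
The rolling condition ω = v/R makes the rotational term ½I(v/R)² = ½kMv², so KE_total = ½(1+k)Mv² = (7/10)Mv².
Energy conservation: (7/10)Mv₀² + Mgh = (7/10)Mv², so v² = v₀² + 2gh/(1+k).
v = √(4.74² + 2×9.81×3.03/1.4) = √64.93 ≈ 8.06 m/s.

v ≈ 8.06 m/s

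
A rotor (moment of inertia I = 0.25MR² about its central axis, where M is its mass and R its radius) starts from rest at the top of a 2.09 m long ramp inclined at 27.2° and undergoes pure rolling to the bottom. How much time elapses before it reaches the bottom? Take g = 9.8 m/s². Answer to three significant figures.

t ≈ 1.08 s

The moment of inertia is 0.25MR², giving k ≡ I/(MR²) = 0.25.
Along the incline Mg sinθ − f = Ma, and torque about the center fR = Iα = kMR²(a/R) gives f = kMa.
Hence a = g sinθ/(1+k) = 9.8×sin27.2°/1.25 = 3.584 m/s².
Starting from rest, L = ½at², so t = √(2L/a) = √(2×2.09/3.584) ≈ 1.08 s.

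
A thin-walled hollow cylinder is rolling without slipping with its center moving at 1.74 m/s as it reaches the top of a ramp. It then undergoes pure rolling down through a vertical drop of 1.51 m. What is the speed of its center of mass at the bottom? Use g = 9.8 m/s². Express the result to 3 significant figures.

For this body I = MR², i.e. k = I/(MR²) = 1.
Pure rolling means v = ωR; then KE = ½Mv² + ½I(v/R)² = ½(1+k)Mv² = Mv².
Energy conservation: Mv₀² + Mgh = Mv², so v² = v₀² + 2gh/(1+k).
v = √(1.74² + 2×9.8×1.51/2) = √17.83 ≈ 4.22 m/s.

v ≈ 4.22 m/s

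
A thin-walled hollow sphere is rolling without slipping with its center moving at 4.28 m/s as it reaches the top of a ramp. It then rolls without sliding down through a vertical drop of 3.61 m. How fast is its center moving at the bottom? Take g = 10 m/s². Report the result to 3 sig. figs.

v ≈ 7.85 m/s

For this body I = (2/3)MR², i.e. k = I/(MR²) = 2/3.
Since it rolls without slipping, ω = v/R and KE = ½Mv² + ½Iω² = ½(1+k)Mv² = (5/6)Mv².
Energy conservation: (5/6)Mv₀² + Mgh = (5/6)Mv², so v² = v₀² + 2gh/(1+k).
v = √(4.28² + 2×10×3.61/1.667) = √61.64 ≈ 7.85 m/s.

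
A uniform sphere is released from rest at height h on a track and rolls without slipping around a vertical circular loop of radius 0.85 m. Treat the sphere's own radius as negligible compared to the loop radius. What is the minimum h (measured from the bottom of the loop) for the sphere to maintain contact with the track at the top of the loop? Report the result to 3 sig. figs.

h_min ≈ 2.30 m

For this body I = (2/5)MR², i.e. k = I/(MR²) = 0.4.
At the top of the loop, the minimum-contact condition is Mg = Mv_top²/r, so v_top² = gr.
With ω = v/R, the kinetic energy at speed v is ½(1+k)Mv² = (7/10)Mv².
Energy conservation from release (height h) to the top (height 2r): Mgh = Mg(2r) + (7/10)M·gr.
Thus h_min = 2r + (1+k)r/2 = r(2 + 1.4/2) = 0.85 × 2.7 ≈ 2.30 m.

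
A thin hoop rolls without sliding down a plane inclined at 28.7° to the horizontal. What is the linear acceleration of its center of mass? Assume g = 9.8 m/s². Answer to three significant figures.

With I = MR², the ratio k = I/(MR²) is 1.
Translational: Mg sinθ − f = Ma. Rotational about the CM: fR = Iα = kMRa, so f = kMa.
Eliminating f: Mg sinθ = (1+k)Ma, so a = g sinθ/(1+k) = 9.8 × sin28.7° / 2 ≈ 2.35 m/s².

a ≈ 2.35 m/s²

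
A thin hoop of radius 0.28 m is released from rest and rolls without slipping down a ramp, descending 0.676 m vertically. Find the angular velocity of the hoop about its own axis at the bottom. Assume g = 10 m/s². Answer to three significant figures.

For this body I = MR², i.e. k = I/(MR²) = 1.
The rolling condition ω = v/R makes the rotational term ½I(v/R)² = ½kMv², so KE_total = ½(1+k)Mv² = Mv².
Energy conservation Mgh = ½(1+k)Mv² gives v = √(2gh/(1+k)) = √(2 × 10 × 0.676 / 2) = 2.6 m/s.
Then ω = v/R = 2.6 / 0.28 ≈ 9.29 rad/s.

ω ≈ 9.29 rad/s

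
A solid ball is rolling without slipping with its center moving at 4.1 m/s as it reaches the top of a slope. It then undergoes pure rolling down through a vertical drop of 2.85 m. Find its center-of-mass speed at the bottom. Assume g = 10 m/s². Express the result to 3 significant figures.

With I = (2/5)MR², the ratio k = I/(MR²) is 0.4.
The rolling condition ω = v/R makes the rotational term ½I(v/R)² = ½kMv², so KE_total = ½(1+k)Mv² = (7/10)Mv².
Conserving energy between top and bottom: (7/10)Mv² = (7/10)Mv₀² + Mgh, hence v² = v₀² + 2gh/(1+k).
v = √(4.1² + 2×10×2.85/1.4) = √57.52 ≈ 7.58 m/s.

v ≈ 7.58 m/s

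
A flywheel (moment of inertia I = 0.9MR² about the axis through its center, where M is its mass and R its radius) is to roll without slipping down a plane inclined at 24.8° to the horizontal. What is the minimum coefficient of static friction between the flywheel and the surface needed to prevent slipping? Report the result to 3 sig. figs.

For this body I = 0.9MR², i.e. k = I/(MR²) = 0.9.
Along the incline Mg sinθ − f = Ma, and torque about the center fR = Iα = kMR²(a/R) gives f = kMa.
These give a = g sinθ/(1+k) and the required friction f = kMg sinθ/(1+k).
With N = Mg cosθ, the no-slip condition f ≤ μN gives μ_min = f/N = k tanθ/(1+k).
μ_min = 0.9 × tan24.8° / 1.9 ≈ 0.219.

μ_min ≈ 0.219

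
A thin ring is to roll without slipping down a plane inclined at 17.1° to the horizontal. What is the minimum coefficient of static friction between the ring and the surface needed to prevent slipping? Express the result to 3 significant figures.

For this body I = MR², i.e. k = I/(MR²) = 1.
Newton's second law down the slope: Mg sinθ − f = Ma. The torque equation fR = Iα (with α = a/R) gives f = kMa.
These give a = g sinθ/(1+k) and the required friction f = kMg sinθ/(1+k).
With N = Mg cosθ, the no-slip condition f ≤ μN gives μ_min = f/N = k tanθ/(1+k).
μ_min = 1 × tan17.1° / 2 ≈ 0.154.

μ_min ≈ 0.154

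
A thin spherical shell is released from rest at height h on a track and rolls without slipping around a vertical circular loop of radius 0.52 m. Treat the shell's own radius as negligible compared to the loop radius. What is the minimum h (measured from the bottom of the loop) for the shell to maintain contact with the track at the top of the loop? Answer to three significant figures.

With I = (2/3)MR², the ratio k = I/(MR²) is 2/3.
At the top of the loop, the minimum-contact condition is Mg = Mv_top²/r, so v_top² = gr.
With ω = v/R, the kinetic energy at speed v is ½(1+k)Mv² = (5/6)Mv².
Energy conservation from release (height h) to the top (height 2r): Mgh = Mg(2r) + (5/6)M·gr.
Thus h_min = 2r + (1+k)r/2 = r(2 + 1.667/2) = 0.52 × 2.833 ≈ 1.47 m.

h_min ≈ 1.47 m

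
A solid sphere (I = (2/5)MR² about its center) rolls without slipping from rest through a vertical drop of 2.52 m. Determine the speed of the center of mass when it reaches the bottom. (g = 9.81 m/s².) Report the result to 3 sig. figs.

Here I = (2/5)MR², so the shape factor k = I/(MR²) = 0.4.
Rolling without slipping gives ω = v/R, so the total kinetic energy is ½Mv² + ½Iω² = ½(1+k)Mv² = (7/10)Mv².
Energy conservation: Mgh = (7/10)Mv², so v = √(2gh/(1+k)) = √(2 × 9.81 × 2.52 / 1.4) ≈ 5.94 m/s.

v ≈ 5.94 m/s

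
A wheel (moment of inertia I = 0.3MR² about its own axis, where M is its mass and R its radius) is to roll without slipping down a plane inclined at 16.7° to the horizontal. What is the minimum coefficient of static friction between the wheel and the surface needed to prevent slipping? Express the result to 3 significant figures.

μ_min ≈ 0.0692

With I = 0.3MR², the ratio k = I/(MR²) is 0.3.
Newton's second law down the slope: Mg sinθ − f = Ma. The torque equation fR = Iα (with α = a/R) gives f = kMa.
These give a = g sinθ/(1+k) and the required friction f = kMg sinθ/(1+k).
The normal force is N = Mg cosθ, so μ_min = f/N = k tanθ/(1+k).
μ_min = 0.3 × tan16.7° / 1.3 ≈ 0.0692.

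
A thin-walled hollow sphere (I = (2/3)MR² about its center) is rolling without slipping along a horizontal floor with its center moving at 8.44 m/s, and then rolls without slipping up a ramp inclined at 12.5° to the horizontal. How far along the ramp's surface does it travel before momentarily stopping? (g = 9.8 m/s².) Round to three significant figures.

d ≈ 28.0 m

For this body I = (2/3)MR², i.e. k = I/(MR²) = 2/3.
The rolling condition ω = v/R makes the rotational term ½I(v/R)² = ½kMv², so KE_total = ½(1+k)Mv² = (5/6)Mv².
Setting this equal to Mgh gives the vertical rise h = (1+k)v₀²/(2g) = 1.667×8.44²/(2×9.8) = 6.057 m.
Along the incline, d = h/sinθ = 6.057/sin12.5° ≈ 28.0 m.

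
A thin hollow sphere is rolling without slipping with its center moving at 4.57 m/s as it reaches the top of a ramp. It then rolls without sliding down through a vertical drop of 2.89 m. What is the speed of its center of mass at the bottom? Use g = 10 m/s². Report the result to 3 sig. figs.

v ≈ 7.45 m/s

With I = (2/3)MR², the ratio k = I/(MR²) is 2/3.
Since it rolls without slipping, ω = v/R and KE = ½Mv² + ½Iω² = ½(1+k)Mv² = (5/6)Mv².
Conserving energy between top and bottom: (5/6)Mv² = (5/6)Mv₀² + Mgh, hence v² = v₀² + 2gh/(1+k).
v = √(4.57² + 2×10×2.89/1.667) = √55.56 ≈ 7.45 m/s.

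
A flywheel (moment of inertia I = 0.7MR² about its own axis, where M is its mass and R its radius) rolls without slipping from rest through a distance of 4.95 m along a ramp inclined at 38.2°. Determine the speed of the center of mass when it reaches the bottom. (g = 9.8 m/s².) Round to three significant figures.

Here I = 0.7MR², so the shape factor k = I/(MR²) = 0.7.
Since it rolls without slipping, ω = v/R and KE = ½Mv² + ½Iω² = ½(1+k)Mv² = (17/20)Mv².
The vertical drop is h = L sinθ = 4.95 × sin38.2° = 3.061 m.
Setting Mgh = (17/20)Mv² gives v = √(2gh/(1+k)) = √(2·9.8·3.061/1.7) ≈ 5.94 m/s.

v ≈ 5.94 m/s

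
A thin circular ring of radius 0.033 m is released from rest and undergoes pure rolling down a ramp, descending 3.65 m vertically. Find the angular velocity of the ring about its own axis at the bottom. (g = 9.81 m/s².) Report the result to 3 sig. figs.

ω ≈ 181 rad/s

Here I = MR², so the shape factor k = I/(MR²) = 1.
Pure rolling means v = ωR; then KE = ½Mv² + ½I(v/R)² = ½(1+k)Mv² = Mv².
Energy conservation Mgh = ½(1+k)Mv² gives v = √(2gh/(1+k)) = √(2 × 9.81 × 3.65 / 2) = 5.984 m/s.
Then ω = v/R = 5.984 / 0.033 ≈ 181 rad/s.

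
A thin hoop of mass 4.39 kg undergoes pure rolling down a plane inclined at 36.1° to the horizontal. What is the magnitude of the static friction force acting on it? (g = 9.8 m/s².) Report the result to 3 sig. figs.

f ≈ 12.7 N

Here I = MR², so the shape factor k = I/(MR²) = 1.
Translational: Mg sinθ − f = Ma. Rotational about the CM: fR = Iα = kMRa, so f = kMa.
Combining, a = g sinθ/(1+k) and f = kMa = kMg sinθ/(1+k).
f = 1 × 4.39 × 9.8 × sin36.1° / 2 ≈ 12.7 N.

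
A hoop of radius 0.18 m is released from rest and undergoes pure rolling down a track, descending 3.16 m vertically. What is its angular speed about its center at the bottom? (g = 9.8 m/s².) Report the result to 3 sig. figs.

With I = MR², the ratio k = I/(MR²) is 1.
Since it rolls without slipping, ω = v/R and KE = ½Mv² + ½Iω² = ½(1+k)Mv² = Mv².
Energy conservation Mgh = ½(1+k)Mv² gives v = √(2gh/(1+k)) = √(2 × 9.8 × 3.16 / 2) = 5.565 m/s.
The angular speed follows from ω = v/R = 5.565/0.18 ≈ 30.9 rad/s.

ω ≈ 30.9 rad/s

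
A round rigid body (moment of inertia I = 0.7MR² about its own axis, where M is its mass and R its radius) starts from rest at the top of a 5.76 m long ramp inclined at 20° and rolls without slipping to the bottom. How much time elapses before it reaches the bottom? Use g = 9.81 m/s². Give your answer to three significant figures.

t ≈ 2.42 s

With I = 0.7MR², the ratio k = I/(MR²) is 0.7.
Along the incline Mg sinθ − f = Ma, and torque about the center fR = Iα = kMR²(a/R) gives f = kMa.
Hence a = g sinθ/(1+k) = 9.81×sin20°/1.7 = 1.974 m/s².
With constant a from rest, t = √(2L/a) = √(2·5.76/1.974) ≈ 2.42 s.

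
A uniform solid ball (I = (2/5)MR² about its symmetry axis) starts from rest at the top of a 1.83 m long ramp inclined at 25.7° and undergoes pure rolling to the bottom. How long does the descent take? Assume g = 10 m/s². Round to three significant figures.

The moment of inertia is (2/5)MR², giving k ≡ I/(MR²) = 0.4.
Along the incline Mg sinθ − f = Ma, and torque about the center fR = Iα = kMR²(a/R) gives f = kMa.
Hence a = g sinθ/(1+k) = 10×sin25.7°/1.4 = 3.098 m/s².
Starting from rest, L = ½at², so t = √(2L/a) = √(2×1.83/3.098) ≈ 1.09 s.

t ≈ 1.09 s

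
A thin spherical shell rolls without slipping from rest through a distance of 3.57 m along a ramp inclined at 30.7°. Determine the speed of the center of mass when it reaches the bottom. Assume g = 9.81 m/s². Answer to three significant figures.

With I = (2/3)MR², the ratio k = I/(MR²) is 2/3.
Pure rolling means v = ωR; then KE = ½Mv² + ½I(v/R)² = ½(1+k)Mv² = (5/6)Mv².
The vertical drop is h = L sinθ = 3.57 × sin30.7° = 1.823 m.
Energy conservation: Mgh = (5/6)Mv², so v = √(2gh/(1+k)) = √(2 × 9.81 × 1.823 / 1.667) ≈ 4.63 m/s.

v ≈ 4.63 m/s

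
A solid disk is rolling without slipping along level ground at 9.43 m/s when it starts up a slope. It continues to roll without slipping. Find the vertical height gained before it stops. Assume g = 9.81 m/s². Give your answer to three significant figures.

Here I = (1/2)MR², so the shape factor k = I/(MR²) = 0.5.
The rolling condition ω = v/R makes the rotational term ½I(v/R)² = ½kMv², so KE_total = ½(1+k)Mv² = (3/4)Mv².
All of this converts to potential energy at the highest point: (3/4)Mv₀² = Mgh.
Thus h = (1+k)v₀²/(2g) = 1.5 × 9.43² / (2 × 9.81) ≈ 6.80 m.

h ≈ 6.80 m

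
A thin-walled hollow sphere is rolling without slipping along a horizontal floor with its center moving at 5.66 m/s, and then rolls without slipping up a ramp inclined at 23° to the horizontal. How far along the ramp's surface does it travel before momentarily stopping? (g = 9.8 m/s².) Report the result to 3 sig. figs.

d ≈ 6.97 m

For this body I = (2/3)MR², i.e. k = I/(MR²) = 2/3.
The rolling condition ω = v/R makes the rotational term ½I(v/R)² = ½kMv², so KE_total = ½(1+k)Mv² = (5/6)Mv².
Setting this equal to Mgh gives the vertical rise h = (1+k)v₀²/(2g) = 1.667×5.66²/(2×9.8) = 2.724 m.
Along the incline, d = h/sinθ = 2.724/sin23° ≈ 6.97 m.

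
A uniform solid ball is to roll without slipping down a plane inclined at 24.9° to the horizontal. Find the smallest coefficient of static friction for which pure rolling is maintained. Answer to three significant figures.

With I = (2/5)MR², the ratio k = I/(MR²) is 0.4.
Translational: Mg sinθ − f = Ma. Rotational about the CM: fR = Iα = kMRa, so f = kMa.
These give a = g sinθ/(1+k) and the required friction f = kMg sinθ/(1+k).
With N = Mg cosθ, the no-slip condition f ≤ μN gives μ_min = f/N = k tanθ/(1+k).
μ_min = 0.4 × tan24.9° / 1.4 ≈ 0.133.

μ_min ≈ 0.133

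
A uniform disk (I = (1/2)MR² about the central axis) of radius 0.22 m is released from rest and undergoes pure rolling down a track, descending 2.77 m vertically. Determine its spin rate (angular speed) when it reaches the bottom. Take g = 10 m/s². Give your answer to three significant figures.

With I = (1/2)MR², the ratio k = I/(MR²) is 0.5.
Rolling without slipping gives ω = v/R, so the total kinetic energy is ½Mv² + ½Iω² = ½(1+k)Mv² = (3/4)Mv².
Energy conservation Mgh = ½(1+k)Mv² gives v = √(2gh/(1+k)) = √(2 × 10 × 2.77 / 1.5) = 6.077 m/s.
Then ω = v/R = 6.077 / 0.22 ≈ 27.6 rad/s.

ω ≈ 27.6 rad/s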